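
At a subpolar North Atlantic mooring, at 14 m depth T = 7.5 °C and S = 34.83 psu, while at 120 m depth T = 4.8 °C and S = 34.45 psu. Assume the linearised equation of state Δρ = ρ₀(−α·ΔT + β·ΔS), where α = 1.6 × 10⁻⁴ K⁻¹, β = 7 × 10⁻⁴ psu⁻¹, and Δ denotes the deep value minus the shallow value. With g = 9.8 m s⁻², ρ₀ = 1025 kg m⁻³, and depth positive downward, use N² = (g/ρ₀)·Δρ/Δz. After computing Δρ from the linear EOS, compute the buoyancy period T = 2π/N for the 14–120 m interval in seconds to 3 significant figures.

1.60 × 10³ s

ΔT = -2.7 K, ΔS = -0.38 psu (deep − shallow).
Δρ/ρ₀ = −αΔT + βΔS = 4.32 × 10⁻⁴ − 2.66 × 10⁻⁴ = 1.66 × 10⁻⁴, so Δρ ≈ 0.1702 kg m⁻³.
N² = (g/ρ₀)·Δρ/Δz = g·(Δρ/ρ₀)/Δz = 9.8 × 1.66 × 10⁻⁴ / 106 = 1.5347 × 10⁻⁵ s⁻².
N = √(1.5347 × 10⁻⁵) = 3.9175 × 10⁻³ rad s⁻¹ → T = 2π/N = 1.6039 × 10³ s ≈ 1.60 × 10³ s.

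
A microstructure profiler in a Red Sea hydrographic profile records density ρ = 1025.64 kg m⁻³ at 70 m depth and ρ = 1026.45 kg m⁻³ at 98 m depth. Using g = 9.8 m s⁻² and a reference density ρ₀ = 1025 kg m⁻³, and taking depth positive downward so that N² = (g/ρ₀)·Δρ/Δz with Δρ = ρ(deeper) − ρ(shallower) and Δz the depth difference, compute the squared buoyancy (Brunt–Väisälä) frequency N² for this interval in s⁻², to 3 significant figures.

2.77 × 10⁻⁴ s⁻²

Δρ = 1026.45 − 1025.64 = 0.81 kg m⁻³ over Δz = 98 − 70 = 28 m.
N² = (9.8/1025) × (0.81/28) = 2.7659 × 10⁻⁴ s⁻² ≈ 2.77 × 10⁻⁴ s⁻².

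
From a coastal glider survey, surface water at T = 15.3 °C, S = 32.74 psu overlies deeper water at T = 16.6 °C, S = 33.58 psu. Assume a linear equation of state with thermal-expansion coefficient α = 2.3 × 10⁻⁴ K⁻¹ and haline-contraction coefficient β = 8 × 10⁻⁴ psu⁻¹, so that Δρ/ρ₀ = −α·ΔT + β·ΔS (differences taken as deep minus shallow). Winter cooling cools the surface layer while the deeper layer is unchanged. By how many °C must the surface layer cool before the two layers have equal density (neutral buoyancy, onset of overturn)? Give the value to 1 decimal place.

1.6 °C

Neutral buoyancy requires Δρ = 0, i.e. −α(T_deep − T_surf′) + β(S_deep − S_surf) = 0.
T_surf′ = T_deep − (β/α)·ΔS = 16.6 − (8 × 10⁻⁴/2.3 × 10⁻⁴)·(+0.84) = 13.678 °C.
Cooling required: 15.3 − (13.678) = 1.622 °C.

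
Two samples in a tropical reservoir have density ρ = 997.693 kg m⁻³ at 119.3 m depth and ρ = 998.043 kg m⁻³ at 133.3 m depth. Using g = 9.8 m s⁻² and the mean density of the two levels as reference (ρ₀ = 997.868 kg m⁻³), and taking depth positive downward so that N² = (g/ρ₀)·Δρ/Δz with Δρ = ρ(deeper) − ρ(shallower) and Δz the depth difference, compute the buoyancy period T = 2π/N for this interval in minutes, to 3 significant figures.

Δρ = 998.043 − 997.693 = 0.350 kg m⁻³ over Δz = 133.3 − 119.3 = 14 m.
N² = (9.8/997.868) × (0.350/14) = 2.4552 × 10⁻⁴ s⁻².
N = √(2.4552 × 10⁻⁴) = 0.015669 rad s⁻¹, so T = 2π/N = 400.99 s = 6.6832 min ≈ 6.68 min.

6.68 min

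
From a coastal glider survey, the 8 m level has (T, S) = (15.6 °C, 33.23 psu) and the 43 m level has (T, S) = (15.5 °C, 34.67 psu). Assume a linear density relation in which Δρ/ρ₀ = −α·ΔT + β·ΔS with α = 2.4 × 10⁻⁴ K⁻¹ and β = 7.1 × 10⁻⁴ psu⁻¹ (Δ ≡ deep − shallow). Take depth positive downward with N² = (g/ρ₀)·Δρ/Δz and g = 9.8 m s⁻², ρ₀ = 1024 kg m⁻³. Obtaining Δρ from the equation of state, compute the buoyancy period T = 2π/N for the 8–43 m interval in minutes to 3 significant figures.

6.12 min

ΔT = -0.1 K, ΔS = +1.44 psu (deep − shallow).
Δρ/ρ₀ = −αΔT + βΔS = 2.40 × 10⁻⁵ + 1.0224 × 10⁻³ = 1.0464 × 10⁻³, so Δρ ≈ 1.072 kg m⁻³.
N² = (g/ρ₀)·Δρ/Δz = g·(Δρ/ρ₀)/Δz = 9.8 × 1.0464 × 10⁻³ / 35 = 2.9299 × 10⁻⁴ s⁻².
N = √(2.9299 × 10⁻⁴) = 0.017117 rad s⁻¹ → T = 2π/N = 367.07 s = 6.1178 min ≈ 6.12 min.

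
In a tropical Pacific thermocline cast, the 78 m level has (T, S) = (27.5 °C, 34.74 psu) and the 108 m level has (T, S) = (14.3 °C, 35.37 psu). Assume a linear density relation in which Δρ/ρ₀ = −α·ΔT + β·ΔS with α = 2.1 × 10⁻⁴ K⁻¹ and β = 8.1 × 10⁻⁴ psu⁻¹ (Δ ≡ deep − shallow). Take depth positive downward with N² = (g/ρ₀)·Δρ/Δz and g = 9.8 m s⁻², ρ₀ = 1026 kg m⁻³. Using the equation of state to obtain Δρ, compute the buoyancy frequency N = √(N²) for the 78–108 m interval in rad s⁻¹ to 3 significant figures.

0.0327 rad s⁻¹

ΔT = -13.2 K, ΔS = +0.63 psu (deep − shallow).
Δρ/ρ₀ = −αΔT + βΔS = 2.772 × 10⁻³ + 5.103 × 10⁻⁴ = 3.2823 × 10⁻³, so Δρ ≈ 3.368 kg m⁻³.
N² = (g/ρ₀)·Δρ/Δz = g·(Δρ/ρ₀)/Δz = 9.8 × 3.2823 × 10⁻³ / 30 = 1.0722 × 10⁻³ s⁻².
N = √(1.0722 × 10⁻³) = 0.032744 rad s⁻¹ ≈ 0.0327 rad s⁻¹.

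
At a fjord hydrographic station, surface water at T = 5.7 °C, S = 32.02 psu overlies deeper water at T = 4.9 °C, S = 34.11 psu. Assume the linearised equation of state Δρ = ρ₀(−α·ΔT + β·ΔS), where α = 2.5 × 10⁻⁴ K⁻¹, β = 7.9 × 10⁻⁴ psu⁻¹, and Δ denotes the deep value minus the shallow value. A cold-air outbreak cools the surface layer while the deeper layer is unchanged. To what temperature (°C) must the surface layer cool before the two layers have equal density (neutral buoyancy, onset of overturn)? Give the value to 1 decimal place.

Neutral buoyancy requires Δρ = 0, i.e. −α(T_deep − T_surf′) + β(S_deep − S_surf) = 0.
T_surf′ = T_deep − (β/α)·ΔS = 4.9 − (7.9 × 10⁻⁴/2.5 × 10⁻⁴)·(+2.09) = -1.704 °C.
Cooling required: 5.7 − (-1.704) = 7.404 °C.

-1.7 °C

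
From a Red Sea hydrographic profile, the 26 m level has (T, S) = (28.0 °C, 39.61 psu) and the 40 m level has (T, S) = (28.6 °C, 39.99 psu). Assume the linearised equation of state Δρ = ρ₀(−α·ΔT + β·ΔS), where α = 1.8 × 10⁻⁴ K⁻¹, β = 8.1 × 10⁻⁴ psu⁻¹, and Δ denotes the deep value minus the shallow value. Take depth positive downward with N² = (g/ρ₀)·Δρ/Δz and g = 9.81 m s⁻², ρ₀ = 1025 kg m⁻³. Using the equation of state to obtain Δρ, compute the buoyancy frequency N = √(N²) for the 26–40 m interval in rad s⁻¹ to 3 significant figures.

0.0118 rad s⁻¹

ΔT = +0.6 K, ΔS = +0.38 psu (deep − shallow).
Δρ/ρ₀ = −αΔT + βΔS = -1.08 × 10⁻⁴ + 3.078 × 10⁻⁴ = 1.998 × 10⁻⁴, so Δρ ≈ 0.2048 kg m⁻³.
N² = (g/ρ₀)·Δρ/Δz = g·(Δρ/ρ₀)/Δz = 9.81 × 1.998 × 10⁻⁴ / 14 = 1.4000 × 10⁻⁴ s⁻².
N = √(1.4000 × 10⁻⁴) = 0.011832 rad s⁻¹ ≈ 0.0118 rad s⁻¹.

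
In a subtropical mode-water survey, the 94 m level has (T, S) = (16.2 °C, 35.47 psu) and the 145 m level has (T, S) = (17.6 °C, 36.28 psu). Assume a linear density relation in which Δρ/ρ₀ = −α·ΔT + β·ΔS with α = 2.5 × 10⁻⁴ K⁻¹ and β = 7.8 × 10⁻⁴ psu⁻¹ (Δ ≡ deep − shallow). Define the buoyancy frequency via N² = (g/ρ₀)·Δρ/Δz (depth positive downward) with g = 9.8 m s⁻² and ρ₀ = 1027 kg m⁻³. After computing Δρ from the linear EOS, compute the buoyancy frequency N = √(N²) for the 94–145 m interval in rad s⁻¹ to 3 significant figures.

7.36 × 10⁻³ rad s⁻¹

ΔT = +1.4 K, ΔS = +0.81 psu (deep − shallow).
Δρ/ρ₀ = −αΔT + βΔS = -3.50 × 10⁻⁴ + 6.318 × 10⁻⁴ = 2.818 × 10⁻⁴, so Δρ ≈ 0.2894 kg m⁻³.
N² = (g/ρ₀)·Δρ/Δz = g·(Δρ/ρ₀)/Δz = 9.8 × 2.818 × 10⁻⁴ / 51 = 5.4150 × 10⁻⁵ s⁻².
N = √(5.4150 × 10⁻⁵) = 7.3587 × 10⁻³ rad s⁻¹ ≈ 7.36 × 10⁻³ rad s⁻¹.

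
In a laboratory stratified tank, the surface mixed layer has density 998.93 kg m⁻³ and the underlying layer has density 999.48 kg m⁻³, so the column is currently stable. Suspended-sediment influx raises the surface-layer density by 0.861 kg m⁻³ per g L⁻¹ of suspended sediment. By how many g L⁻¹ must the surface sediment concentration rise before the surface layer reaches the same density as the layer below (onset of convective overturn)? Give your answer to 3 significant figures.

0.639 g L⁻¹

Density deficit of the surface layer: 999.48 − 998.93 = 0.55 kg m⁻³.
Required change = 0.55 / 0.861 = 0.639 g L⁻¹.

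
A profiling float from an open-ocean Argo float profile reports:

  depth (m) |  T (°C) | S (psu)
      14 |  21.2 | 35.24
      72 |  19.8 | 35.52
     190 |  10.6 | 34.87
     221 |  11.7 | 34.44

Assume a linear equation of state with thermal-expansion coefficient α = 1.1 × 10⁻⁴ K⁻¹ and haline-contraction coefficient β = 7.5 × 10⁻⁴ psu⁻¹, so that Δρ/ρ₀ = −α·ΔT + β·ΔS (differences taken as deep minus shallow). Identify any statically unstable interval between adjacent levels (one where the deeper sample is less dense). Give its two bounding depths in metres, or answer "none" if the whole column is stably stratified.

Evaluate Δρ/ρ₀ = −αΔT + βΔS across each adjacent pair:
  14–72 m: −αΔT+βΔS = −(1.1 × 10⁻⁴)(-1.4)+(7.5 × 10⁻⁴)(+0.28) = 3.6 × 10⁻⁴ → stable
  72–190 m: −αΔT+βΔS = −(1.1 × 10⁻⁴)(-9.2)+(7.5 × 10⁻⁴)(-0.65) = 5.2 × 10⁻⁴ → stable
  190–221 m: −αΔT+βΔS = −(1.1 × 10⁻⁴)(+1.1)+(7.5 × 10⁻⁴)(-0.43) = -4.4 × 10⁻⁴ → UNSTABLE
The 190–221 m interval has Δρ < 0: lighter water underlies denser water.

190–221 m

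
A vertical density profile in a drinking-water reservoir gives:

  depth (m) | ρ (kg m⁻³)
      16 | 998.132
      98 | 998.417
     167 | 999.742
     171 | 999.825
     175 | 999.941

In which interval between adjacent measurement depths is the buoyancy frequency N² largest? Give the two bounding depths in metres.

Compute the density gradient over each adjacent pair:
  16–98 m: Δρ/Δz = 0.285/82 = 3.5 × 10⁻³ kg m⁻⁴
  98–167 m: Δρ/Δz = 1.325/69 = 0.019 kg m⁻⁴
  167–171 m: Δρ/Δz = 0.083/4 = 0.021 kg m⁻⁴
  171–175 m: Δρ/Δz = 0.116/4 = 0.029 kg m⁻⁴
The largest gradient is in the 171–175 m interval — the pycnocline.

171–175 m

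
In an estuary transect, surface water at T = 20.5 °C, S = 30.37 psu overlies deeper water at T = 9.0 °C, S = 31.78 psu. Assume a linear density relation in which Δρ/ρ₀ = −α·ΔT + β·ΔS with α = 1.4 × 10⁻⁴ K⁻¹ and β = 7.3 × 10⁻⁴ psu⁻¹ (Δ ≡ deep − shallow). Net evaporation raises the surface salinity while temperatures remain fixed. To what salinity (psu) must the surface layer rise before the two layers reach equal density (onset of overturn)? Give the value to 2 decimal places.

33.99 psu

Neutral buoyancy requires −α(T_deep − T_surf) + β(S_deep − S_surf′) = 0.
S_surf′ = S_deep − (α/β)·ΔT = 31.78 − (1.4 × 10⁻⁴/7.3 × 10⁻⁴)·(-11.5) = 33.9855 psu.
Increase required: 33.9855 − 30.37 = 3.6155 psu.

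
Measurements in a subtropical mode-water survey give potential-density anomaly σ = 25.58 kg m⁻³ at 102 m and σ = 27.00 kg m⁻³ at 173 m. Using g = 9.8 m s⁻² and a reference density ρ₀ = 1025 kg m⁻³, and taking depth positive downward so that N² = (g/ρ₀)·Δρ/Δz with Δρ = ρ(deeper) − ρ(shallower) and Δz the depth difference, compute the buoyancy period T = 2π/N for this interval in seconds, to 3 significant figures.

Δρ = 1027.00 − 1025.58 = 1.42 kg m⁻³ over Δz = 173 − 102 = 71 m.
N² = (9.8/1025) × (1.42/71) = 1.9122 × 10⁻⁴ s⁻².
N = √(1.9122 × 10⁻⁴) = 0.013828 rad s⁻¹, so T = 2π/N = 454.38 s ≈ 454 s.

454 s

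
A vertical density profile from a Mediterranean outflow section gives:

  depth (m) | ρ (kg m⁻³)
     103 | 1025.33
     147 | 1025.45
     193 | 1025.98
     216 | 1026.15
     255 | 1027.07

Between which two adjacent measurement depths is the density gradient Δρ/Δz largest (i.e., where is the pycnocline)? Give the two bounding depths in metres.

Compute the density gradient over each adjacent pair:
  103–147 m: Δρ/Δz = 0.12/44 = 2.7 × 10⁻³ kg m⁻⁴
  147–193 m: Δρ/Δz = 0.53/46 = 0.012 kg m⁻⁴
  193–216 m: Δρ/Δz = 0.17/23 = 7.4 × 10⁻³ kg m⁻⁴
  216–255 m: Δρ/Δz = 0.92/39 = 0.024 kg m⁻⁴
The largest gradient is in the 216–255 m interval — the pycnocline.

216–255 m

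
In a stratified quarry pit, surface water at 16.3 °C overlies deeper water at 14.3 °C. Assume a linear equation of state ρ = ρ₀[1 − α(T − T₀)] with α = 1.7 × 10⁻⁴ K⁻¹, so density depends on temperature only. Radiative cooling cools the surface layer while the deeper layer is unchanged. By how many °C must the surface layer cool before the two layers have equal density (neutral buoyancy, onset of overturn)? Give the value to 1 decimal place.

With temperature the only control, equal density requires T_surf′ = T_deep.
T_surf′ = 14.3 °C.
Cooling required: 16.3 − 14.3 = 2.0 °C.

2.0 °C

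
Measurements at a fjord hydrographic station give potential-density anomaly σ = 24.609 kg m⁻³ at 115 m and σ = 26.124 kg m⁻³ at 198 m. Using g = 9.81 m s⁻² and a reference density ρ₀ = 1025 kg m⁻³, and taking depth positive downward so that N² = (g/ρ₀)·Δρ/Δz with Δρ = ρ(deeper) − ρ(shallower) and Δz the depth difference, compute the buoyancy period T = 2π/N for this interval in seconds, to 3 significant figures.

Δρ = 1026.124 − 1024.609 = 1.515 kg m⁻³ over Δz = 198 − 115 = 83 m.
N² = (9.81/1025) × (1.515/83) = 1.7469 × 10⁻⁴ s⁻².
N = √(1.7469 × 10⁻⁴) = 0.013217 rad s⁻¹, so T = 2π/N = 475.39 s ≈ 475 s.
N² > 0, so the interval is statically stable.

475 s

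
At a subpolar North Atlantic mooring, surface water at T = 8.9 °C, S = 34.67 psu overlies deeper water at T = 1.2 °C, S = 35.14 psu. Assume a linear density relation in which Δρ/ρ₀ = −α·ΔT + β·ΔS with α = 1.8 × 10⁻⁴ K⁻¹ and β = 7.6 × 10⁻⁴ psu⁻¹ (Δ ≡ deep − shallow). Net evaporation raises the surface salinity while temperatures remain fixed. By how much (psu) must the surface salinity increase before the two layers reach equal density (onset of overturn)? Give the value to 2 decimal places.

Neutral buoyancy requires −α(T_deep − T_surf) + β(S_deep − S_surf′) = 0.
S_surf′ = S_deep − (α/β)·ΔT = 35.14 − (1.8 × 10⁻⁴/7.6 × 10⁻⁴)·(-7.7) = 36.9637 psu.
Increase required: 36.9637 − 34.67 = 2.2937 psu.

2.29 psu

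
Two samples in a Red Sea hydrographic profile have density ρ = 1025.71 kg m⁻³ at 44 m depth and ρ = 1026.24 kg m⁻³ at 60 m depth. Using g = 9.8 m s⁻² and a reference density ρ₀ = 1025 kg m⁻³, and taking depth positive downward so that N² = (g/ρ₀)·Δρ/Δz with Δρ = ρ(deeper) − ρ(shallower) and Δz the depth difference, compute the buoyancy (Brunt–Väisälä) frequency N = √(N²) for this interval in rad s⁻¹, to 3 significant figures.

0.0178 rad s⁻¹

Δρ = 1026.24 − 1025.71 = 0.53 kg m⁻³ over Δz = 60 − 44 = 16 m.
N² = (9.8/1025) × (0.53/16) = 3.1671 × 10⁻⁴ s⁻².
N = √(3.1671 × 10⁻⁴) = 0.017796 rad s⁻¹ ≈ 0.0178 rad s⁻¹.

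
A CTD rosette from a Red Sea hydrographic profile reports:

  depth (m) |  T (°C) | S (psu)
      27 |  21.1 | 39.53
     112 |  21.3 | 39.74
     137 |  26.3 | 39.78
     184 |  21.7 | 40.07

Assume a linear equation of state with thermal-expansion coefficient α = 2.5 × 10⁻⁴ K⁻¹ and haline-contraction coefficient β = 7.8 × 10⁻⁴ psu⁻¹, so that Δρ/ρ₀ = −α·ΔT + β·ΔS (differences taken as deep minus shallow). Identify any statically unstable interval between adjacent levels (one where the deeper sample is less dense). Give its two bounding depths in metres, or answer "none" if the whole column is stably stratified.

112–137 m

Evaluate Δρ/ρ₀ = −αΔT + βΔS across each adjacent pair:
  27–112 m: −αΔT+βΔS = −(2.5 × 10⁻⁴)(+0.2)+(7.8 × 10⁻⁴)(+0.21) = 1.1 × 10⁻⁴ → stable
  112–137 m: −αΔT+βΔS = −(2.5 × 10⁻⁴)(+5.0)+(7.8 × 10⁻⁴)(+0.04) = -1.2 × 10⁻³ → UNSTABLE
  137–184 m: −αΔT+βΔS = −(2.5 × 10⁻⁴)(-4.6)+(7.8 × 10⁻⁴)(+0.29) = 1.4 × 10⁻³ → stable
The 112–137 m interval has Δρ < 0: lighter water underlies denser water.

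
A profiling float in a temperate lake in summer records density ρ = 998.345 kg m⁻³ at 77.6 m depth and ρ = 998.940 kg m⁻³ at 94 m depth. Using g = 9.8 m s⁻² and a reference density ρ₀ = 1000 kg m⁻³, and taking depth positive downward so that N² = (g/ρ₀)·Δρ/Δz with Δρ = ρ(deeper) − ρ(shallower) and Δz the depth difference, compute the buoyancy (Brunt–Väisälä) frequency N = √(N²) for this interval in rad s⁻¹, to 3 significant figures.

0.0189 rad s⁻¹

Δρ = 998.940 − 998.345 = 0.595 kg m⁻³ over Δz = 94 − 77.6 = 16.4 m.
N² = (9.8/1000) × (0.595/16.4) = 3.5555 × 10⁻⁴ s⁻².
N = √(3.5555 × 10⁻⁴) = 0.018856 rad s⁻¹ ≈ 0.0189 rad s⁻¹.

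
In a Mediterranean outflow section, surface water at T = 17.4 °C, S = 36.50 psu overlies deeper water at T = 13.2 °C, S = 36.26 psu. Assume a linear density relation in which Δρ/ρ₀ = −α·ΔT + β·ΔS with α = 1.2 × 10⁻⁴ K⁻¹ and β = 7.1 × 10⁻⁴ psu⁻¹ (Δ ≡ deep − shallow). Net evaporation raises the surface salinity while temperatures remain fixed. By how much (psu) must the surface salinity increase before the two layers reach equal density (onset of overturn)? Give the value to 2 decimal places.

0.47 psu

Neutral buoyancy requires −α(T_deep − T_surf) + β(S_deep − S_surf′) = 0.
S_surf′ = S_deep − (α/β)·ΔT = 36.26 − (1.2 × 10⁻⁴/7.1 × 10⁻⁴)·(-4.2) = 36.9699 psu.
Increase required: 36.9699 − 36.50 = 0.4699 psu.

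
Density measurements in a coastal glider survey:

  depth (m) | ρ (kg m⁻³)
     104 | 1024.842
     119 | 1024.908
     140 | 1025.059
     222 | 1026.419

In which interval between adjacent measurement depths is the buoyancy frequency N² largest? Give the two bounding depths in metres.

140–222 m

Compute the density gradient over each adjacent pair:
  104–119 m: Δρ/Δz = 0.066/15 = 4.4 × 10⁻³ kg m⁻⁴
  119–140 m: Δρ/Δz = 0.151/21 = 7.2 × 10⁻³ kg m⁻⁴
  140–222 m: Δρ/Δz = 1.360/82 = 0.017 kg m⁻⁴
The largest gradient is in the 140–222 m interval — the pycnocline.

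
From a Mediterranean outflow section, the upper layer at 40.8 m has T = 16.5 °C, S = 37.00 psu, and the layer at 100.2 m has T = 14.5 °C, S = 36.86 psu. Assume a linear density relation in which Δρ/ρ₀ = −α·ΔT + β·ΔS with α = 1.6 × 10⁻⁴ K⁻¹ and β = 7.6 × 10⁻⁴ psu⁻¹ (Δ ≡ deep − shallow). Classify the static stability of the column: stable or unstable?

stable

ΔT = 14.5 − 16.5 = -2.0 K and ΔS = 36.86 − 37.00 = -0.14 psu (deep − shallow).
−αΔT = 3.20 × 10⁻⁴; βΔS = -1.064 × 10⁻⁴; sum Δρ/ρ₀ = 2.136 × 10⁻⁴.
Δρ/ρ₀ > 0, so Δρ > 0: deeper water is denser → statically stable.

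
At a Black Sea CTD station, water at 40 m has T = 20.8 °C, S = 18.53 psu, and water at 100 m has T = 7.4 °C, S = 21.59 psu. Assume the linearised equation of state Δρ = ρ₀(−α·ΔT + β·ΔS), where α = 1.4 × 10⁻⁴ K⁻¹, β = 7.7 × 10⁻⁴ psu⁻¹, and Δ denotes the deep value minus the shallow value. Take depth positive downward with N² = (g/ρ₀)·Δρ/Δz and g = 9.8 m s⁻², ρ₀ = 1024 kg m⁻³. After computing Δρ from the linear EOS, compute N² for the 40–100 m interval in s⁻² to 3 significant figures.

6.91 × 10⁻⁴ s⁻²

ΔT = -13.4 K, ΔS = +3.06 psu (deep − shallow).
Δρ/ρ₀ = −αΔT + βΔS = 1.876 × 10⁻³ + 2.3562 × 10⁻³ = 4.2322 × 10⁻³, so Δρ ≈ 4.334 kg m⁻³.
N² = (g/ρ₀)·Δρ/Δz = g·(Δρ/ρ₀)/Δz = 9.8 × 4.2322 × 10⁻³ / 60 = 6.9126 × 10⁻⁴ s⁻² ≈ 6.91 × 10⁻⁴ s⁻².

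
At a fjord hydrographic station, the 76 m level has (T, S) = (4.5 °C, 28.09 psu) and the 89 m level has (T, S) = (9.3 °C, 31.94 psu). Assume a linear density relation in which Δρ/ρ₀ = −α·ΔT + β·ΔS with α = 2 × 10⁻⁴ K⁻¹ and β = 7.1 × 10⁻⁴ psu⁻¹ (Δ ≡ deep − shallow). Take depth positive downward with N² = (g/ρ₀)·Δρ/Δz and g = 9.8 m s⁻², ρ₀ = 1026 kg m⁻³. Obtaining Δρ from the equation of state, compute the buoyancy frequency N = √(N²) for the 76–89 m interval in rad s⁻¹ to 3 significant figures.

0.0366 rad s⁻¹

ΔT = +4.8 K, ΔS = +3.85 psu (deep − shallow).
Δρ/ρ₀ = −αΔT + βΔS = -9.60 × 10⁻⁴ + 2.7335 × 10⁻³ = 1.7735 × 10⁻³, so Δρ ≈ 1.820 kg m⁻³.
N² = (g/ρ₀)·Δρ/Δz = g·(Δρ/ρ₀)/Δz = 9.8 × 1.7735 × 10⁻³ / 13 = 1.3369 × 10⁻³ s⁻².
N = √(1.3369 × 10⁻³) = 0.036564 rad s⁻¹ ≈ 0.0366 rad s⁻¹.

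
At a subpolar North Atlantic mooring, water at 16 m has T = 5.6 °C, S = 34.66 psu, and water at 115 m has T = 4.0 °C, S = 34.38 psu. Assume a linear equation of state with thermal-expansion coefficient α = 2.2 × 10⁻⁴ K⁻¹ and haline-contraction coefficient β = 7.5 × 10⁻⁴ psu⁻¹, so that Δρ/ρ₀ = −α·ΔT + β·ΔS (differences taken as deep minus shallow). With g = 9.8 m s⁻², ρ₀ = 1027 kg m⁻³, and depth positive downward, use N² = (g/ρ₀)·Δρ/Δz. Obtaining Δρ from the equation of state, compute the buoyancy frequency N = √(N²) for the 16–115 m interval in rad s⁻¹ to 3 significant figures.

ΔT = -1.6 K, ΔS = -0.28 psu (deep − shallow).
Δρ/ρ₀ = −αΔT + βΔS = 3.52 × 10⁻⁴ − 2.10 × 10⁻⁴ = 1.42 × 10⁻⁴, so Δρ ≈ 0.1458 kg m⁻³.
N² = (g/ρ₀)·Δρ/Δz = g·(Δρ/ρ₀)/Δz = 9.8 × 1.42 × 10⁻⁴ / 99 = 1.4057 × 10⁻⁵ s⁻².
N = √(1.4057 × 10⁻⁵) = 3.7493 × 10⁻³ rad s⁻¹ ≈ 3.75 × 10⁻³ rad s⁻¹.

3.75 × 10⁻³ rad s⁻¹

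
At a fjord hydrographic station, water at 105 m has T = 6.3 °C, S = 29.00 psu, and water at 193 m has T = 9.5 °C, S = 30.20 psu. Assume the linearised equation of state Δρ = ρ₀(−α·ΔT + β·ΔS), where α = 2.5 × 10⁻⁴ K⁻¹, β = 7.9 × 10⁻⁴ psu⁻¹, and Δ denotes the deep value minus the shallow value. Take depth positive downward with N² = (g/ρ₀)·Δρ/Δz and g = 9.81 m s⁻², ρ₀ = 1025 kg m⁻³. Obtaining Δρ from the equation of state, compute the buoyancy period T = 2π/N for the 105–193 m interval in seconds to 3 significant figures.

ΔT = +3.2 K, ΔS = +1.20 psu (deep − shallow).
Δρ/ρ₀ = −αΔT + βΔS = -8.00 × 10⁻⁴ + 9.48 × 10⁻⁴ = 1.48 × 10⁻⁴, so Δρ ≈ 0.1517 kg m⁻³.
N² = (g/ρ₀)·Δρ/Δz = g·(Δρ/ρ₀)/Δz = 9.81 × 1.48 × 10⁻⁴ / 88 = 1.6499 × 10⁻⁵ s⁻².
N = √(1.6499 × 10⁻⁵) = 4.0619 × 10⁻³ rad s⁻¹ → T = 2π/N = 1.5469 × 10³ s ≈ 1.55 × 10³ s.

1.55 × 10³ s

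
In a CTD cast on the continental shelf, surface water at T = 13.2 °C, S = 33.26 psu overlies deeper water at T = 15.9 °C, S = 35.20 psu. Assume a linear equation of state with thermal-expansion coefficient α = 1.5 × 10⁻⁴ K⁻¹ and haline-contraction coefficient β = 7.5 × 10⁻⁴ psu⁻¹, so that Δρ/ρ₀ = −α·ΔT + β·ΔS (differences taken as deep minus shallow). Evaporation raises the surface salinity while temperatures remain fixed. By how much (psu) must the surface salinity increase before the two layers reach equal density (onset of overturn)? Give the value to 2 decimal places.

1.40 psu

Neutral buoyancy requires −α(T_deep − T_surf) + β(S_deep − S_surf′) = 0.
S_surf′ = S_deep − (α/β)·ΔT = 35.20 − (1.5 × 10⁻⁴/7.5 × 10⁻⁴)·(+2.7) = 34.6600 psu.
Increase required: 34.6600 − 33.26 = 1.4000 psu.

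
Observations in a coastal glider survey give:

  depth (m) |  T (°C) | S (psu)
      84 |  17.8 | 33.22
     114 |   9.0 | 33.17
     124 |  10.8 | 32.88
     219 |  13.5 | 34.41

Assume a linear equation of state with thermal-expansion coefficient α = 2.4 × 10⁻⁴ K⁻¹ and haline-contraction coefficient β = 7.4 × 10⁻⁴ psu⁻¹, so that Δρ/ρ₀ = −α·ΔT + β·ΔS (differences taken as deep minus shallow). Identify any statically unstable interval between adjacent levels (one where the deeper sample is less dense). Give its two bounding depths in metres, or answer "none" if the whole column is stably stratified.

Evaluate Δρ/ρ₀ = −αΔT + βΔS across each adjacent pair:
  84–114 m: −αΔT+βΔS = −(2.4 × 10⁻⁴)(-8.8)+(7.4 × 10⁻⁴)(-0.05) = 2.1 × 10⁻³ → stable
  114–124 m: −αΔT+βΔS = −(2.4 × 10⁻⁴)(+1.8)+(7.4 × 10⁻⁴)(-0.29) = -6.5 × 10⁻⁴ → UNSTABLE
  124–219 m: −αΔT+βΔS = −(2.4 × 10⁻⁴)(+2.7)+(7.4 × 10⁻⁴)(+1.53) = 4.8 × 10⁻⁴ → stable
The 114–124 m interval has Δρ < 0: lighter water underlies denser water.

114–124 m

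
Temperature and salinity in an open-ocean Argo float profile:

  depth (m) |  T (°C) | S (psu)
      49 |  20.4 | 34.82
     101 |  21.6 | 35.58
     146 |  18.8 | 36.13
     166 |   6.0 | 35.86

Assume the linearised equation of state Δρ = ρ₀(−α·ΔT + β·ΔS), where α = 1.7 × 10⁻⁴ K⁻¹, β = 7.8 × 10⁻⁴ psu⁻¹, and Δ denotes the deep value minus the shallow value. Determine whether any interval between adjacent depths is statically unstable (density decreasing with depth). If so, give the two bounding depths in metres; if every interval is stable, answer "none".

Evaluate Δρ/ρ₀ = −αΔT + βΔS across each adjacent pair:
  49–101 m: −αΔT+βΔS = −(1.7 × 10⁻⁴)(+1.2)+(7.8 × 10⁻⁴)(+0.76) = 3.9 × 10⁻⁴ → stable
  101–146 m: −αΔT+βΔS = −(1.7 × 10⁻⁴)(-2.8)+(7.8 × 10⁻⁴)(+0.55) = 9.0 × 10⁻⁴ → stable
  146–166 m: −αΔT+βΔS = −(1.7 × 10⁻⁴)(-12.8)+(7.8 × 10⁻⁴)(-0.27) = 2.0 × 10⁻³ → stable
Every interval has Δρ > 0: the column is stably stratified throughout.

none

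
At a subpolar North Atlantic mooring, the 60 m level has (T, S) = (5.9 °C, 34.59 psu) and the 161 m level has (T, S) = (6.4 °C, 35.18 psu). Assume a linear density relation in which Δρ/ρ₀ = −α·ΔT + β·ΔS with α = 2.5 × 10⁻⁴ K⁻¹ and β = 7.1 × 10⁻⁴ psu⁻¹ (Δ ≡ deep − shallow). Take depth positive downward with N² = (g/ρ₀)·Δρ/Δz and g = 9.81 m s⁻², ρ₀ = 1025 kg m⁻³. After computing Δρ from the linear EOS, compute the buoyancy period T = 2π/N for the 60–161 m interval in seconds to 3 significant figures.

1.18 × 10³ s

ΔT = +0.5 K, ΔS = +0.59 psu (deep − shallow).
Δρ/ρ₀ = −αΔT + βΔS = -1.25 × 10⁻⁴ + 4.189 × 10⁻⁴ = 2.939 × 10⁻⁴, so Δρ ≈ 0.3012 kg m⁻³.
N² = (g/ρ₀)·Δρ/Δz = g·(Δρ/ρ₀)/Δz = 9.81 × 2.939 × 10⁻⁴ / 101 = 2.8546 × 10⁻⁵ s⁻².
N = √(2.8546 × 10⁻⁵) = 5.3428 × 10⁻³ rad s⁻¹ → T = 2π/N = 1.1760 × 10³ s ≈ 1.18 × 10³ s.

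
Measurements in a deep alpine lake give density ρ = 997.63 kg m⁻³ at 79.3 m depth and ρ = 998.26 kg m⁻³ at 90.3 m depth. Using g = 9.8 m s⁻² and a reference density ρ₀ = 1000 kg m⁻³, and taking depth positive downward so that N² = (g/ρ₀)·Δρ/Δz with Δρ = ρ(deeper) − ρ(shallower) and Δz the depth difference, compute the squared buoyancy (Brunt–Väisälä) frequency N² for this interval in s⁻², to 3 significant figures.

5.61 × 10⁻⁴ s⁻²

Δρ = 998.26 − 997.63 = 0.63 kg m⁻³ over Δz = 90.3 − 79.3 = 11 m.
N² = (9.8/1000) × (0.63/11) = 5.6127 × 10⁻⁴ s⁻² ≈ 5.61 × 10⁻⁴ s⁻².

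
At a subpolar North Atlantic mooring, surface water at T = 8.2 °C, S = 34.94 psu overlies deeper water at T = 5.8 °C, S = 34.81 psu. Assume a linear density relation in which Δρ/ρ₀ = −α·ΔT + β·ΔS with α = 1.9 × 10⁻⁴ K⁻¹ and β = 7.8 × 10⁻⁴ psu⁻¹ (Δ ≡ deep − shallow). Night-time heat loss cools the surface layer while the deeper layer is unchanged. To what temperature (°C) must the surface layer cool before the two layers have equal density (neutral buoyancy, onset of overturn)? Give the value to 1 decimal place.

6.3 °C

Neutral buoyancy requires Δρ = 0, i.e. −α(T_deep − T_surf′) + β(S_deep − S_surf) = 0.
T_surf′ = T_deep − (β/α)·ΔS = 5.8 − (7.8 × 10⁻⁴/1.9 × 10⁻⁴)·(-0.13) = 6.334 °C.
Cooling required: 8.2 − (6.334) = 1.866 °C.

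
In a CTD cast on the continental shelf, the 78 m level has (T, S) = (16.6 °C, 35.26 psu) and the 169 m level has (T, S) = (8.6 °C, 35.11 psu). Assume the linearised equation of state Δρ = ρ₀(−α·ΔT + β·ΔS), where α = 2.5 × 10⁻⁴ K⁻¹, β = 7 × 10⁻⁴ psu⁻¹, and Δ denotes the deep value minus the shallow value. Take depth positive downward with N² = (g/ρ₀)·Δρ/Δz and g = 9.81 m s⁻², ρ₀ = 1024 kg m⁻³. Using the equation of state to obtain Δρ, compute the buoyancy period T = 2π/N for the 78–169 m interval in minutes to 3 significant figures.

7.33 min

ΔT = -8.0 K, ΔS = -0.15 psu (deep − shallow).
Δρ/ρ₀ = −αΔT + βΔS = 2.00 × 10⁻³ − 1.05 × 10⁻⁴ = 1.895 × 10⁻³, so Δρ ≈ 1.940 kg m⁻³.
N² = (g/ρ₀)·Δρ/Δz = g·(Δρ/ρ₀)/Δz = 9.81 × 1.895 × 10⁻³ / 91 = 2.0429 × 10⁻⁴ s⁻².
N = √(2.0429 × 10⁻⁴) = 0.014293 rad s⁻¹ → T = 2π/N = 439.60 s = 7.3267 min ≈ 7.33 min.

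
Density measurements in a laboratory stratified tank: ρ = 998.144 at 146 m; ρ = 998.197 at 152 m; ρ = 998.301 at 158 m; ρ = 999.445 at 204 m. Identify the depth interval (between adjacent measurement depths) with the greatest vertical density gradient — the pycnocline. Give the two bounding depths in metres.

158–204 m

Compute the density gradient over each adjacent pair:
  146–152 m: Δρ/Δz = 0.053/6 = 8.8 × 10⁻³ kg m⁻⁴
  152–158 m: Δρ/Δz = 0.104/6 = 0.017 kg m⁻⁴
  158–204 m: Δρ/Δz = 1.144/46 = 0.025 kg m⁻⁴
The largest gradient is in the 158–204 m interval — the pycnocline.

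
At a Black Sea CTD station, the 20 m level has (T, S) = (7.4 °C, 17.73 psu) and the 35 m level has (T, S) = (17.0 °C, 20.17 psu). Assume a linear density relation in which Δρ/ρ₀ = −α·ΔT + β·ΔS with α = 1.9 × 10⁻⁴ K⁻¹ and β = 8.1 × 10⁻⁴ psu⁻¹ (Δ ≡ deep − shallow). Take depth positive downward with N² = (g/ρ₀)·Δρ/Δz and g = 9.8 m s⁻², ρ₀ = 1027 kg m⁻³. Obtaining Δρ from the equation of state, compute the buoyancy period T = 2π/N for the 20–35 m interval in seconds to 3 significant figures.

ΔT = +9.6 K, ΔS = +2.44 psu (deep − shallow).
Δρ/ρ₀ = −αΔT + βΔS = -1.824 × 10⁻³ + 1.9764 × 10⁻³ = 1.524 × 10⁻⁴, so Δρ ≈ 0.1565 kg m⁻³.
N² = (g/ρ₀)·Δρ/Δz = g·(Δρ/ρ₀)/Δz = 9.8 × 1.524 × 10⁻⁴ / 15 = 9.9568 × 10⁻⁵ s⁻².
N = √(9.9568 × 10⁻⁵) = 9.9784 × 10⁻³ rad s⁻¹ → T = 2π/N = 629.68 s ≈ 630 s.

630 s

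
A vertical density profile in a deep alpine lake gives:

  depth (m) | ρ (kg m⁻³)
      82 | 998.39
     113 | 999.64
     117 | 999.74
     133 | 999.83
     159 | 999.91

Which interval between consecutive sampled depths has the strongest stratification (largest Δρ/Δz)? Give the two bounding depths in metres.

Compute the density gradient over each adjacent pair:
  82–113 m: Δρ/Δz = 1.25/31 = 0.040 kg m⁻⁴
  113–117 m: Δρ/Δz = 0.10/4 = 0.025 kg m⁻⁴
  117–133 m: Δρ/Δz = 0.09/16 = 5.6 × 10⁻³ kg m⁻⁴
  133–159 m: Δρ/Δz = 0.08/26 = 3.1 × 10⁻³ kg m⁻⁴
The largest gradient is in the 82–113 m interval — the pycnocline.

82–113 m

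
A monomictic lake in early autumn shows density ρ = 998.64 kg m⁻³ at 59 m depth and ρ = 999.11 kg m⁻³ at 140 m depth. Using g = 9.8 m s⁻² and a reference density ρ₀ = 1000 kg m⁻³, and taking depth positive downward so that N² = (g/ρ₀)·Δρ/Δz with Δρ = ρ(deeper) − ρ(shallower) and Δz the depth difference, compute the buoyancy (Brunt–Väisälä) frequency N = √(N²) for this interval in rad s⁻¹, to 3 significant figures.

Δρ = 999.11 − 998.64 = 0.47 kg m⁻³ over Δz = 140 − 59 = 81 m.
N² = (9.8/1000) × (0.47/81) = 5.6864 × 10⁻⁵ s⁻².
N = √(5.6864 × 10⁻⁵) = 7.5408 × 10⁻³ rad s⁻¹ ≈ 7.54 × 10⁻³ rad s⁻¹.

7.54 × 10⁻³ rad s⁻¹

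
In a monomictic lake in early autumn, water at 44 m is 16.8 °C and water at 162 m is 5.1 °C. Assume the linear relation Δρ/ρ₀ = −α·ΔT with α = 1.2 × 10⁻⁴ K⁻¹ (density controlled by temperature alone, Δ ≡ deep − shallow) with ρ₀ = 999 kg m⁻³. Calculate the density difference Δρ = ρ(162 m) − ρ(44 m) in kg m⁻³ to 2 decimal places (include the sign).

ΔT = -11.7 K, Δρ/ρ₀ = −αΔT = 1.404 × 10⁻³.
Δρ = 999 × (1.404 × 10⁻³) = +1.40 kg m⁻³.
Positive Δρ: denser below, stable.

+1.40 kg m⁻³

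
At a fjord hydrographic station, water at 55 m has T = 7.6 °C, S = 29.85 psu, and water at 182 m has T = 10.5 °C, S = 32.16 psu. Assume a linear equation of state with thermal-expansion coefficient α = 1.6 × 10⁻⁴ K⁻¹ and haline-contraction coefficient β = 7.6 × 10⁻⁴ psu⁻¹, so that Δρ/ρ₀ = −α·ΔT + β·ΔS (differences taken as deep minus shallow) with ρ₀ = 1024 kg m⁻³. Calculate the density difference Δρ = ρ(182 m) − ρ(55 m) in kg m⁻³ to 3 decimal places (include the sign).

ΔT = +2.9 K, ΔS = +2.31 psu (deep − shallow).
Δρ/ρ₀ = −(1.6 × 10⁻⁴)(+2.9) + (7.6 × 10⁻⁴)(+2.31) = 1.2916 × 10⁻³.
Δρ = 1024 × (1.2916 × 10⁻³) = +1.323 kg m⁻³.
Positive Δρ: denser below, stable.

+1.323 kg m⁻³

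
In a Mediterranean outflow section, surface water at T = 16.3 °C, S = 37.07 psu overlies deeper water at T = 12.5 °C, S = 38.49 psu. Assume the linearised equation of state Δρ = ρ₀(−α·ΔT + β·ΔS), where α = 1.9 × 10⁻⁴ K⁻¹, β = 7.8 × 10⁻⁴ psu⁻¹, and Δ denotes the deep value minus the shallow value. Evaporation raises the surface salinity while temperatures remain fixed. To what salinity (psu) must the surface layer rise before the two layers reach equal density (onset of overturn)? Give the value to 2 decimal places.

39.42 psu

Neutral buoyancy requires −α(T_deep − T_surf) + β(S_deep − S_surf′) = 0.
S_surf′ = S_deep − (α/β)·ΔT = 38.49 − (1.9 × 10⁻⁴/7.8 × 10⁻⁴)·(-3.8) = 39.4156 psu.
Increase required: 39.4156 − 37.07 = 2.3456 psu.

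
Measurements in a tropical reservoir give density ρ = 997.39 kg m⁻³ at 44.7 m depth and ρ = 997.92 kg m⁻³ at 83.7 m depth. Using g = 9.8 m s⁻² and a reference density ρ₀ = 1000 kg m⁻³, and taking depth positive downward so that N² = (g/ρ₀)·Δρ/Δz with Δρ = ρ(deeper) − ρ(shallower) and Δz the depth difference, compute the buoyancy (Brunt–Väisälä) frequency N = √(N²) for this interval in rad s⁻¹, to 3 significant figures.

Δρ = 997.92 − 997.39 = 0.53 kg m⁻³ over Δz = 83.7 − 44.7 = 39 m.
N² = (9.8/1000) × (0.53/39) = 1.3318 × 10⁻⁴ s⁻².
N = √(1.3318 × 10⁻⁴) = 0.011540 rad s⁻¹ ≈ 0.0115 rad s⁻¹.

0.0115 rad s⁻¹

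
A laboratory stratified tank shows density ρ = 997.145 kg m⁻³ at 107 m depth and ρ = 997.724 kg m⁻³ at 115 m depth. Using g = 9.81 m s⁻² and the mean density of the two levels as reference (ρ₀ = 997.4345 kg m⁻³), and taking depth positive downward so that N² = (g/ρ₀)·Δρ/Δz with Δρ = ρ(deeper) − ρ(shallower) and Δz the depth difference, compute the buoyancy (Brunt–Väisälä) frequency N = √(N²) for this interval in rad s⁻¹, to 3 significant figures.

Δρ = 997.724 − 997.145 = 0.579 kg m⁻³ over Δz = 115 − 107 = 8 m.
N² = (9.81/997.4345) × (0.579/8) = 7.1182 × 10⁻⁴ s⁻².
N = √(7.1182 × 10⁻⁴) = 0.026680 rad s⁻¹ ≈ 0.0267 rad s⁻¹.
N² > 0, so the interval is statically stable.

0.0267 rad s⁻¹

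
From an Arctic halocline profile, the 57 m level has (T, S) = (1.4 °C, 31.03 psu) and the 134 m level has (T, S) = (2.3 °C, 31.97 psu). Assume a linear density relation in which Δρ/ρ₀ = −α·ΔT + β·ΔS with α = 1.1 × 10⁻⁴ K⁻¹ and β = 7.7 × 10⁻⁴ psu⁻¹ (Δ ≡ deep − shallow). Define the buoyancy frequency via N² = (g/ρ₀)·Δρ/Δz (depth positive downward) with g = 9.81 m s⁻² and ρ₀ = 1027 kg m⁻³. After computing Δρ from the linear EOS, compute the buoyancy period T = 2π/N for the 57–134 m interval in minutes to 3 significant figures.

11.7 min

ΔT = +0.9 K, ΔS = +0.94 psu (deep − shallow).
Δρ/ρ₀ = −αΔT + βΔS = -9.90 × 10⁻⁵ + 7.238 × 10⁻⁴ = 6.248 × 10⁻⁴, so Δρ ≈ 0.6417 kg m⁻³.
N² = (g/ρ₀)·Δρ/Δz = g·(Δρ/ρ₀)/Δz = 9.81 × 6.248 × 10⁻⁴ / 77 = 7.9601 × 10⁻⁵ s⁻².
N = √(7.9601 × 10⁻⁵) = 8.9219 × 10⁻³ rad s⁻¹ → T = 2π/N = 704.24 s = 11.737 min ≈ 11.7 min.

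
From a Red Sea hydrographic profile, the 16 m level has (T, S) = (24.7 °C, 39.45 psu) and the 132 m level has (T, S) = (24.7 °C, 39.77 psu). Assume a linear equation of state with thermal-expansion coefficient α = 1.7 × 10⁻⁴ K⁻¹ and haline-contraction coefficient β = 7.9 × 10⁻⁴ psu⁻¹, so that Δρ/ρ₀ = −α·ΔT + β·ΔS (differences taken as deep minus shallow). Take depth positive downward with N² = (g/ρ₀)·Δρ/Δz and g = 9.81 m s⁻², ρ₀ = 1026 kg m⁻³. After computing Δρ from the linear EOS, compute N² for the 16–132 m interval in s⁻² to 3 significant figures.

2.14 × 10⁻⁵ s⁻²

ΔT = +0.0 K, ΔS = +0.32 psu (deep − shallow).
Δρ/ρ₀ = −αΔT + βΔS = 0 + 2.528 × 10⁻⁴ = 2.528 × 10⁻⁴, so Δρ ≈ 0.2594 kg m⁻³.
N² = (g/ρ₀)·Δρ/Δz = g·(Δρ/ρ₀)/Δz = 9.81 × 2.528 × 10⁻⁴ / 116 = 2.1379 × 10⁻⁵ s⁻² ≈ 2.14 × 10⁻⁵ s⁻².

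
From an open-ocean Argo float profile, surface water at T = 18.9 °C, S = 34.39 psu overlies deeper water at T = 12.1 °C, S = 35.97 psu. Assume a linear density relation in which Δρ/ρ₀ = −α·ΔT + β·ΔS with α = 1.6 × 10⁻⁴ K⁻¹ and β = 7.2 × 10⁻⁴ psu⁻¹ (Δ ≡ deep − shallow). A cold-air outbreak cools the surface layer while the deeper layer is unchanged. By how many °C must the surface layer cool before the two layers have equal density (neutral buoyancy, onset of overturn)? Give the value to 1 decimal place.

13.9 °C

Neutral buoyancy requires Δρ = 0, i.e. −α(T_deep − T_surf′) + β(S_deep − S_surf) = 0.
T_surf′ = T_deep − (β/α)·ΔS = 12.1 − (7.2 × 10⁻⁴/1.6 × 10⁻⁴)·(+1.58) = 4.990 °C.
Cooling required: 18.9 − (4.990) = 13.910 °C.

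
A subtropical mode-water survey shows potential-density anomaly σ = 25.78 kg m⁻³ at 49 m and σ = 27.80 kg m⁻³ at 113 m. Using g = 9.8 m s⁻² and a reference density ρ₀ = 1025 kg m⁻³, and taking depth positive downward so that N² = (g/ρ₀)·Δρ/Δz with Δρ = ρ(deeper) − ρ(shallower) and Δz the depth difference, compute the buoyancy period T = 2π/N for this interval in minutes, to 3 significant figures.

Δρ = 1027.80 − 1025.78 = 2.02 kg m⁻³ over Δz = 113 − 49 = 64 m.
N² = (9.8/1025) × (2.02/64) = 3.0177 × 10⁻⁴ s⁻².
N = √(3.0177 × 10⁻⁴) = 0.017372 rad s⁻¹, so T = 2π/N = 361.68 s = 6.0280 min ≈ 6.03 min.

6.03 min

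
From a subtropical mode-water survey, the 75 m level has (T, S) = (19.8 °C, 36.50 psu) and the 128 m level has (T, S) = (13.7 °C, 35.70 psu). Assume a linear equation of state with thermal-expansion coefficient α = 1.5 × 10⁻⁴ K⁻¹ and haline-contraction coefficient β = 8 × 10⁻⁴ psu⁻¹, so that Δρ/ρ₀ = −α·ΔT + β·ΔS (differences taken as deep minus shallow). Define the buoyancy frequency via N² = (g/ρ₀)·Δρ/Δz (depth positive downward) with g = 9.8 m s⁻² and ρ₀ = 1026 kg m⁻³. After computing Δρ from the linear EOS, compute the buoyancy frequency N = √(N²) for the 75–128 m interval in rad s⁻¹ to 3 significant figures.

7.13 × 10⁻³ rad s⁻¹

ΔT = -6.1 K, ΔS = -0.80 psu (deep − shallow).
Δρ/ρ₀ = −αΔT + βΔS = 9.15 × 10⁻⁴ − 6.40 × 10⁻⁴ = 2.75 × 10⁻⁴, so Δρ ≈ 0.2821 kg m⁻³.
N² = (g/ρ₀)·Δρ/Δz = g·(Δρ/ρ₀)/Δz = 9.8 × 2.75 × 10⁻⁴ / 53 = 5.0849 × 10⁻⁵ s⁻².
N = √(5.0849 × 10⁻⁵) = 7.1308 × 10⁻³ rad s⁻¹ ≈ 7.13 × 10⁻³ rad s⁻¹.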